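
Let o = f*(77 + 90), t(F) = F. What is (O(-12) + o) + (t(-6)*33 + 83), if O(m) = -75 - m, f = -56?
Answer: -9530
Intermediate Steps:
o = -9352 (o = -56*(77 + 90) = -56*167 = -9352)
(O(-12) + o) + (t(-6)*33 + 83) = ((-75 - 1*(-12)) - 9352) + (-6*33 + 83) = ((-75 + 12) - 9352) + (-198 + 83) = (-63 - 9352) - 115 = -9415 - 115 = -9530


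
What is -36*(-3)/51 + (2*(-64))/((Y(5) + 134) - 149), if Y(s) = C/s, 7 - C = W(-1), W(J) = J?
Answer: 13292/1139 ≈ 11.670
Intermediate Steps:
C = 8 (C = 7 - 1*(-1) = 7 + 1 = 8)
Y(s) = 8/s
-36*(-3)/51 + (2*(-64))/((Y(5) + 134) - 149) = -36*(-3)/51 + (2*(-64))/((8/5 + 134) - 149) = 108*(1/51) - 128/((8*(⅕) + 134) - 149) = 36/17 - 128/((8/5 + 134) - 149) = 36/17 - 128/(678/5 - 149) = 36/17 - 128/(-67/5) = 36/17 - 128*(-5/67) = 36/17 + 640/67 = 13292/1139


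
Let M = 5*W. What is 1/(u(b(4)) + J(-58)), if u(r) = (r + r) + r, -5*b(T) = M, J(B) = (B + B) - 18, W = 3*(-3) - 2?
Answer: -1/101 ≈ -0.0099010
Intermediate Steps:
W = -11 (W = -9 - 2 = -11)
J(B) = -18 + 2*B (J(B) = 2*B - 18 = -18 + 2*B)
M = -55 (M = 5*(-11) = -55)
b(T) = 11 (b(T) = -1/5*(-55) = 11)
u(r) = 3*r (u(r) = 2*r + r = 3*r)
1/(u(b(4)) + J(-58)) = 1/(3*11 + (-18 + 2*(-58))) = 1/(33 + (-18 - 116)) = 1/(33 - 134) = 1/(-101) = -1/101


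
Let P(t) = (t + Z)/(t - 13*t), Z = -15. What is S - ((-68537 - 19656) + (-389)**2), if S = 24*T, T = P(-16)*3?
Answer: -505117/8 ≈ -63140.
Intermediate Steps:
P(t) = -(-15 + t)/(12*t) (P(t) = (t - 15)/(t - 13*t) = (-15 + t)/((-12*t)) = (-15 + t)*(-1/(12*t)) = -(-15 + t)/(12*t))
T = -31/64 (T = ((1/12)*(15 - 1*(-16))/(-16))*3 = ((1/12)*(-1/16)*(15 + 16))*3 = ((1/12)*(-1/16)*31)*3 = -31/192*3 = -31/64 ≈ -0.48438)
S = -93/8 (S = 24*(-31/64) = -93/8 ≈ -11.625)
S - ((-68537 - 19656) + (-389)**2) = -93/8 - ((-68537 - 19656) + (-389)**2) = -93/8 - (-88193 + 151321) = -93/8 - 1*63128 = -93/8 - 63128 = -505117/8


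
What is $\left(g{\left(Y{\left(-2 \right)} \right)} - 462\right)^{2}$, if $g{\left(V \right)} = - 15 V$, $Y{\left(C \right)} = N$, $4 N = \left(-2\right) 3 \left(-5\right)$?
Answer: $\frac{1320201}{4} \approx 3.3005 \cdot 10^{5}$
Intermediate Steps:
$N = \frac{15}{2}$ ($N = \frac{\left(-2\right) 3 \left(-5\right)}{4} = \frac{\left(-6\right) \left(-5\right)}{4} = \frac{1}{4} \cdot 30 = \frac{15}{2} \approx 7.5$)
$Y{\left(C \right)} = \frac{15}{2}$
$\left(g{\left(Y{\left(-2 \right)} \right)} - 462\right)^{2} = \left(\left(-15\right) \frac{15}{2} - 462\right)^{2} = \left(- \frac{225}{2} - 462\right)^{2} = \left(- \frac{1149}{2}\right)^{2} = \frac{1320201}{4}$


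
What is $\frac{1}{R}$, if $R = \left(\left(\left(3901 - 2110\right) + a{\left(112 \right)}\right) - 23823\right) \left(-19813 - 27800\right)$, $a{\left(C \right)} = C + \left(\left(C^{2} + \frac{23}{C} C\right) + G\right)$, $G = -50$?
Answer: $\frac{1}{447705039} \approx 2.2336 \cdot 10^{-9}$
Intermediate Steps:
$a{\left(C \right)} = -27 + C + C^{2}$ ($a{\left(C \right)} = C - \left(50 - C^{2} - \frac{23}{C} C\right) = C + \left(\left(C^{2} + 23\right) - 50\right) = C + \left(\left(23 + C^{2}\right) - 50\right) = C + \left(-27 + C^{2}\right) = -27 + C + C^{2}$)
$R = 447705039$ ($R = \left(\left(\left(3901 - 2110\right) + \left(-27 + 112 + 112^{2}\right)\right) - 23823\right) \left(-19813 - 27800\right) = \left(\left(1791 + \left(-27 + 112 + 12544\right)\right) - 23823\right) \left(-47613\right) = \left(\left(1791 + 12629\right) - 23823\right) \left(-47613\right) = \left(14420 - 23823\right) \left(-47613\right) = \left(-9403\right) \left(-47613\right) = 447705039$)
$\frac{1}{R} = \frac{1}{447705039}$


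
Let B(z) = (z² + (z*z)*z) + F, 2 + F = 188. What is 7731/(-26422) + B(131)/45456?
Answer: 4958831875/100086536 ≈ 49.545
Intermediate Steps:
F = 186 (F = -2 + 188 = 186)
B(z) = 186 + z² + z³ (B(z) = (z² + (z*z)*z) + 186 = (z² + z²*z) + 186 = (z² + z³) + 186 = 186 + z² + z³)
7731/(-26422) + B(131)/45456 = 7731/(-26422) + (186 + 131² + 131³)/45456 = 7731*(-1/26422) + (186 + 17161 + 2248091)*(1/45456) = -7731/26422 + 2265438*(1/45456) = -7731/26422 + 377573/7576 = 4958831875/100086536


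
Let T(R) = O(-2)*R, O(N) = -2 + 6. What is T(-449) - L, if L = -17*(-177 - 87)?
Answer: -6284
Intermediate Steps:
O(N) = 4
L = 4488 (L = -17*(-264) = 4488)
T(R) = 4*R
T(-449) - L = 4*(-449) - 1*4488 = -1796 - 4488 = -6284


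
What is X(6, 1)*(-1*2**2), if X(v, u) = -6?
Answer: 24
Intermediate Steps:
X(6, 1)*(-1*2**2) = -(-6)*2**2 = -(-6)*4 = -6*(-4) = 24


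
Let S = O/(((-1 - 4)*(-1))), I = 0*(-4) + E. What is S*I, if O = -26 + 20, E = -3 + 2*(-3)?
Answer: 54/5 ≈ 10.800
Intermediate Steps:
E = -9 (E = -3 - 6 = -9)
I = -9 (I = 0*(-4) - 9 = 0 - 9 = -9)
O = -6
S = -6/5 (S = -6*(-1/(-1 - 4)) = -6/((-5*(-1))) = -6/5 ≈ -1.2000)
S*I = -6/5*(-9) = 54/5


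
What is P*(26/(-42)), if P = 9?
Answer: -39/7 ≈ -5.5714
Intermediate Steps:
P*(26/(-42)) = 9*(26/(-42)) = 9*(26*(-1/42)) = 9*(-13/21) = -39/7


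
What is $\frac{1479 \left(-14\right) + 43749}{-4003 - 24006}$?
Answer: $- \frac{23043}{28009} \approx -0.8227$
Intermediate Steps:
$\frac{1479 \left(-14\right) + 43749}{-4003 - 24006} = \frac{-20706 + 43749}{-28009} = 23043 \left(- \frac{1}{28009}\right) = - \frac{23043}{28009}$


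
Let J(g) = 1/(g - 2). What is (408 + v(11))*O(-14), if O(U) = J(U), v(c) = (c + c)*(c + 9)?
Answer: -53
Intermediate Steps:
v(c) = 2*c*(9 + c) (v(c) = (2*c)*(9 + c) = 2*c*(9 + c))
J(g) = 1/(-2 + g)
O(U) = 1/(-2 + U)
(408 + v(11))*O(-14) = (408 + 2*11*(9 + 11))/(-2 - 14) = (408 + 2*11*20)/(-16) = (408 + 440)*(-1/16) = 848*(-1/16) = -53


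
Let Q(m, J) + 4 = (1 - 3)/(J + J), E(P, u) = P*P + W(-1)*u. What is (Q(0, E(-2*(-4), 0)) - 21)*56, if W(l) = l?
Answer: -11207/8 ≈ -1400.9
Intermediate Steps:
E(P, u) = P² - u (E(P, u) = P*P - u = P² - u)
Q(m, J) = -4 - 1/J (Q(m, J) = -4 + (1 - 3)/(J + J) = -4 - 2*1/(2*J) = -4 - 1/J)
(Q(0, E(-2*(-4), 0)) - 21)*56 = ((-4 - 1/((-2*(-4))² - 1*0)) - 21)*56 = ((-4 - 1/(8² + 0)) - 21)*56 = ((-4 - 1/(64 + 0)) - 21)*56 = ((-4 - 1/64) - 21)*56 = (-257/64 - 21)*56 = -1601/64*56 = -11207/8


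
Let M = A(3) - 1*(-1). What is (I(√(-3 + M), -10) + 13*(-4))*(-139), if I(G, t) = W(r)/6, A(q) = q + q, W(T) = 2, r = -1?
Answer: 21545/3 ≈ 7181.7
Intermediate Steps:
A(q) = 2*q
M = 7 (M = 2*3 - 1*(-1) = 6 + 1 = 7)
I(G, t) = ⅓ (I(G, t) = 2/6 = 2*(⅙) = ⅓)
(I(√(-3 + M), -10) + 13*(-4))*(-139) = (⅓ + 13*(-4))*(-139) = (⅓ - 52)*(-139) = -155/3*(-139) = 21545/3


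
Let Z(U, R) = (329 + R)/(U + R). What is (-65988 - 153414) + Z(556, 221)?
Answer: -170474804/777 ≈ -2.1940e+5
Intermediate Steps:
Z(U, R) = (329 + R)/(R + U)
(-65988 - 153414) + Z(556, 221) = (-65988 - 153414) + (329 + 221)/(221 + 556) = -219402 + 550/777 = -170474804/777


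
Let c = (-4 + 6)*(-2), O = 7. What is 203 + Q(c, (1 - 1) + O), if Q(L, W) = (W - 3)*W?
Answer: 231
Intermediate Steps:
c = -4 (c = 2*(-2) = -4)
Q(L, W) = W*(-3 + W) (Q(L, W) = (-3 + W)*W = W*(-3 + W))
203 + Q(c, (1 - 1) + O) = 203 + ((1 - 1) + 7)*(-3 + ((1 - 1) + 7)) = 203 + (0 + 7)*(-3 + (0 + 7)) = 203 + 7*(-3 + 7) = 203 + 7*4 = 203 + 28 = 231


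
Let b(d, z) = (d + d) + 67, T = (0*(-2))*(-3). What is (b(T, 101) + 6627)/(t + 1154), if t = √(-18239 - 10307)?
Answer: 3862438/680131 - 3347*I*√28546/680131 ≈ 5.679 - 0.83145*I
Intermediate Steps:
T = 0 (T = 0*(-3) = 0)
b(d, z) = 67 + 2*d (b(d, z) = 2*d + 67 = 67 + 2*d)
t = I*√28546 (t = √(-28546) = I*√28546 ≈ 168.96*I)
(b(T, 101) + 6627)/(t + 1154) = ((67 + 2*0) + 6627)/(I*√28546 + 1154) = ((67 + 0) + 6627)/(1154 + I*√28546) = (67 + 6627)/(1154 + I*√28546) = 6694/(1154 + I*√28546)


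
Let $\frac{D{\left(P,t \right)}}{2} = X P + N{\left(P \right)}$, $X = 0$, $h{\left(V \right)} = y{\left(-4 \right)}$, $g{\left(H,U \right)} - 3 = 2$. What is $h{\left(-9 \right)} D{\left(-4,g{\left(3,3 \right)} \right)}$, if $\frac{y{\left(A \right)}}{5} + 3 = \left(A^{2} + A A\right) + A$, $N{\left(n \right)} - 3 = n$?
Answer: $-250$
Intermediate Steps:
$N{\left(n \right)} = 3 + n$
$y{\left(A \right)} = -15 + 5 A + 10 A^{2}$ ($y{\left(A \right)} = -15 + 5 \left(\left(A^{2} + A A\right) + A\right) = -15 + 5 \left(\left(A^{2} + A^{2}\right) + A\right) = -15 + 5 \left(2 A^{2} + A\right) = -15 + 5 \left(A + 2 A^{2}\right) = -15 + \left(5 A + 10 A^{2}\right) = -15 + 5 A + 10 A^{2}$)
$g{\left(H,U \right)} = 5$ ($g{\left(H,U \right)} = 3 + 2 = 5$)
$h{\left(V \right)} = 125$ ($h{\left(V \right)} = -15 + 5 \left(-4\right) + 10 \left(-4\right)^{2} = -15 - 20 + 10 \cdot 16 = -15 - 20 + 160 = 125$)
$D{\left(P,t \right)} = 6 + 2 P$ ($D{\left(P,t \right)} = 2 \left(0 P + \left(3 + P\right)\right) = 2 \left(0 + \left(3 + P\right)\right) = 2 \left(3 + P\right) = 6 + 2 P$)
$h{\left(-9 \right)} D{\left(-4,g{\left(3,3 \right)} \right)} = 125 \left(6 + 2 \left(-4\right)\right) = 125 \left(6 - 8\right) = 125 \left(-2\right) = -250$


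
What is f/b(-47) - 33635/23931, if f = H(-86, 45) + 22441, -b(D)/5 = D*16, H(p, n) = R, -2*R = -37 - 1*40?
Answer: 822978629/179961120 ≈ 4.5731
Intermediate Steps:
R = 77/2 (R = -(-37 - 1*40)/2 = -(-37 - 40)/2 = -½*(-77) = 77/2 ≈ 38.500)
H(p, n) = 77/2
b(D) = -80*D (b(D) = -5*D*16 = -80*D)
f = 44959/2 (f = 77/2 + 22441 = 44959/2 ≈ 22480.)
f/b(-47) - 33635/23931 = 44959/(2*((-80*(-47)))) - 33635/23931 = (44959/2)/3760 - 33635*1/23931 = (44959/2)*(1/3760) - 33635/23931 = 44959/7520 - 33635/23931 = 822978629/179961120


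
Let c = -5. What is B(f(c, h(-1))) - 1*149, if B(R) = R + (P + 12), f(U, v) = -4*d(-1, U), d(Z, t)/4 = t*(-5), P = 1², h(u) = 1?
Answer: -536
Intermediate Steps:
P = 1
d(Z, t) = -20*t (d(Z, t) = 4*(t*(-5)) = 4*(-5*t) = -20*t)
f(U, v) = 80*U (f(U, v) = -(-80)*U = 80*U)
B(R) = 13 + R (B(R) = R + (1 + 12) = R + 13 = 13 + R)
B(f(c, h(-1))) - 1*149 = (13 + 80*(-5)) - 1*149 = (13 - 400) - 149 = -387 - 149 = -536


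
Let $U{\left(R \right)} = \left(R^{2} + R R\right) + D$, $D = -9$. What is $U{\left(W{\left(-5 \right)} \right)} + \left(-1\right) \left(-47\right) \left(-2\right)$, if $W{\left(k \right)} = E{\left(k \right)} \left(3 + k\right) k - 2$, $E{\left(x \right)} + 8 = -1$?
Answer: $16825$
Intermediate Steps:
$E{\left(x \right)} = -9$ ($E{\left(x \right)} = -8 - 1 = -9$)
$W{\left(k \right)} = -2 + k \left(-27 - 9 k\right)$ ($W{\left(k \right)} = - 9 \left(3 + k\right) k - 2 = \left(-27 - 9 k\right) k - 2 = k \left(-27 - 9 k\right) - 2 = -2 + k \left(-27 - 9 k\right)$)
$U{\left(R \right)} = -9 + 2 R^{2}$ ($U{\left(R \right)} = \left(R^{2} + R R\right) - 9 = \left(R^{2} + R^{2}\right) - 9 = 2 R^{2} - 9 = -9 + 2 R^{2}$)
$U{\left(W{\left(-5 \right)} \right)} + \left(-1\right) \left(-47\right) \left(-2\right) = \left(-9 + 2 \left(-2 - -135 - 9 \left(-5\right)^{2}\right)^{2}\right) + \left(-1\right) \left(-47\right) \left(-2\right) = \left(-9 + 2 \left(-2 + 135 - 225\right)^{2}\right) + 47 \left(-2\right) = \left(-9 + 2 \left(-2 + 135 - 225\right)^{2}\right) - 94 = \left(-9 + 2 \left(-92\right)^{2}\right) - 94 = \left(-9 + 2 \cdot 8464\right) - 94 = \left(-9 + 16928\right) - 94 = 16919 - 94 = 16825$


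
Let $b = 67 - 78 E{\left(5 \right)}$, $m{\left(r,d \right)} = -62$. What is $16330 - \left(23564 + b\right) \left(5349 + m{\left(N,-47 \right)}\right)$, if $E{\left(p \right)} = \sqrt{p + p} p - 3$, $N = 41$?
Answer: $-126157925 + 2061930 \sqrt{10} \approx -1.1964 \cdot 10^{8}$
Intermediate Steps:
$E{\left(p \right)} = -3 + \sqrt{2} p^{\frac{3}{2}}$ ($E{\left(p \right)} = \sqrt{2 p} p - 3 = \sqrt{2} \sqrt{p} p - 3 = \sqrt{2} p^{\frac{3}{2}} - 3 = -3 + \sqrt{2} p^{\frac{3}{2}}$)
$b = 301 - 390 \sqrt{10}$ ($b = 67 - 78 \left(-3 + \sqrt{2} \cdot 5^{\frac{3}{2}}\right) = 67 - 78 \left(-3 + \sqrt{2} \cdot 5 \sqrt{5}\right) = 67 - 78 \left(-3 + 5 \sqrt{10}\right) = 67 + \left(234 - 390 \sqrt{10}\right) = 301 - 390 \sqrt{10} \approx -932.29$)
$16330 - \left(23564 + b\right) \left(5349 + m{\left(N,-47 \right)}\right) = 16330 - \left(23564 + \left(301 - 390 \sqrt{10}\right)\right) \left(5349 - 62\right) = 16330 - \left(23865 - 390 \sqrt{10}\right) 5287 = 16330 - \left(126174255 - 2061930 \sqrt{10}\right) = -126157925 + 2061930 \sqrt{10}$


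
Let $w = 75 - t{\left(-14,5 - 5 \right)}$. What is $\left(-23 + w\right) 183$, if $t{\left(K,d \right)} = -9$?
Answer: $11163$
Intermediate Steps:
$w = 84$ ($w = 75 - -9 = 75 + 9 = 84$)
$\left(-23 + w\right) 183 = \left(-23 + 84\right) 183 = 61 \cdot 183 = 11163$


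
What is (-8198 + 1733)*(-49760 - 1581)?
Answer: 331919565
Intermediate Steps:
(-8198 + 1733)*(-49760 - 1581) = -6465*(-51341) = 331919565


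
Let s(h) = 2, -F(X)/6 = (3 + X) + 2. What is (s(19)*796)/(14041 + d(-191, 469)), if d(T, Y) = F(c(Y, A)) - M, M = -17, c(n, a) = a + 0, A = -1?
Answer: 796/7017 ≈ 0.11344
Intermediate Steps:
c(n, a) = a
F(X) = -30 - 6*X (F(X) = -6*((3 + X) + 2) = -6*(5 + X) = -30 - 6*X)
d(T, Y) = -7 (d(T, Y) = (-30 - 6*(-1)) - 1*(-17) = (-30 + 6) + 17 = -24 + 17 = -7)
(s(19)*796)/(14041 + d(-191, 469)) = (2*796)/(14041 - 7) = 1592/14034 = 1592*(1/14034) = 796/7017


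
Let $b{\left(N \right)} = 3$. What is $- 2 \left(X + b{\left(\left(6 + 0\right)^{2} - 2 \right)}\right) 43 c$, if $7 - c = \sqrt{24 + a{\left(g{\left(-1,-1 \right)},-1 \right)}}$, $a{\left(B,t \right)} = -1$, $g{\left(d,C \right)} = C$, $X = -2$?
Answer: $-602 + 86 \sqrt{23} \approx -189.56$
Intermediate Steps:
$c = 7 - \sqrt{23}$ ($c = 7 - \sqrt{24 - 1} = 7 - \sqrt{23} \approx 2.2042$)
$- 2 \left(X + b{\left(\left(6 + 0\right)^{2} - 2 \right)}\right) 43 c = - 2 \left(-2 + 3\right) 43 \left(7 - \sqrt{23}\right) = \left(-2\right) 1 \cdot 43 \left(7 - \sqrt{23}\right) = \left(-2\right) 43 \left(7 - \sqrt{23}\right) = - 86 \left(7 - \sqrt{23}\right) = -602 + 86 \sqrt{23}$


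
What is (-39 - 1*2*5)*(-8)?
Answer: 392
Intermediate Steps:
(-39 - 1*2*5)*(-8) = (-39 - 2*5)*(-8) = (-39 - 10)*(-8) = -49*(-8) = 392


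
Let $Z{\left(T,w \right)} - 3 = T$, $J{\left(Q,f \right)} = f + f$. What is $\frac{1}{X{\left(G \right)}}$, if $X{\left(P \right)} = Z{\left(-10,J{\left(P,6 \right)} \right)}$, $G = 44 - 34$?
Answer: $- \frac{1}{7} \approx -0.14286$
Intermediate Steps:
$J{\left(Q,f \right)} = 2 f$
$Z{\left(T,w \right)} = 3 + T$
$G = 10$ ($G = 44 - 34 = 10$)
$X{\left(P \right)} = -7$ ($X{\left(P \right)} = 3 - 10 = -7$)
$\frac{1}{X{\left(G \right)}} = \frac{1}{-7} = - \frac{1}{7}$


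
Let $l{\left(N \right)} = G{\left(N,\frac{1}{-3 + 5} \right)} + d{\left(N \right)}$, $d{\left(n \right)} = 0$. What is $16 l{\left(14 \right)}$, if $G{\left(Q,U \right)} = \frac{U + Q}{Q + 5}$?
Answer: $\frac{232}{19} \approx 12.211$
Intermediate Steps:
$G{\left(Q,U \right)} = \frac{Q + U}{5 + Q}$
$l{\left(N \right)} = \frac{\frac{1}{2} + N}{5 + N}$ ($l{\left(N \right)} = \frac{N + \frac{1}{-3 + 5}}{5 + N} + 0 = \frac{N + \frac{1}{2}}{5 + N} + 0 = \frac{\frac{1}{2} + N}{5 + N} + 0 = \frac{\frac{1}{2} + N}{5 + N}$)
$16 l{\left(14 \right)} = 16 \frac{\frac{1}{2} + 14}{5 + 14} = 16 \cdot \frac{1}{19} \cdot \frac{29}{2} = 16 \cdot \frac{29}{38} = \frac{232}{19}$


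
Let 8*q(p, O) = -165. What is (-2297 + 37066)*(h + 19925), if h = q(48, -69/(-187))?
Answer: 5536441715/8 ≈ 6.9206e+8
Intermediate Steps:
q(p, O) = -165/8 (q(p, O) = (⅛)*(-165) = -165/8)
h = -165/8 ≈ -20.625
(-2297 + 37066)*(h + 19925) = (-2297 + 37066)*(-165/8 + 19925) = 34769*(159235/8) = 5536441715/8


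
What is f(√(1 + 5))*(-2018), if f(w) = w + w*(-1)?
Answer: 0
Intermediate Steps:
f(w) = 0 (f(w) = w - w = 0)
f(√(1 + 5))*(-2018) = 0*(-2018) = 0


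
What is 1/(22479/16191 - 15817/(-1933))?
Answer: 10432401/99848318 ≈ 0.10448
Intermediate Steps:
1/(22479/16191 - 15817/(-1933)) = 1/(22479*(1/16191) - 15817*(-1/1933)) = 1/(7493/5397 + 15817/1933) = 1/(99848318/10432401) = 10432401/99848318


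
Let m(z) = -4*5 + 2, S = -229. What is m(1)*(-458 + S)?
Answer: 12366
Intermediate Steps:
m(z) = -18 (m(z) = -20 + 2 = -18)
m(1)*(-458 + S) = -18*(-458 - 229) = -18*(-687) = 12366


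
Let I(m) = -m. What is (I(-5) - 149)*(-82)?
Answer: 11808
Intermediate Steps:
(I(-5) - 149)*(-82) = (-1*(-5) - 149)*(-82) = (5 - 149)*(-82) = -144*(-82) = 11808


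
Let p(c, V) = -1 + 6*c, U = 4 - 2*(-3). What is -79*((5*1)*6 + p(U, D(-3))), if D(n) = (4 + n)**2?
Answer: -7031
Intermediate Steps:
U = 10 (U = 4 + 6 = 10)
-79*((5*1)*6 + p(U, D(-3))) = -79*((5*1)*6 + (-1 + 6*10)) = -79*(5*6 + (-1 + 60)) = -79*(30 + 59) = -79*89 = -7031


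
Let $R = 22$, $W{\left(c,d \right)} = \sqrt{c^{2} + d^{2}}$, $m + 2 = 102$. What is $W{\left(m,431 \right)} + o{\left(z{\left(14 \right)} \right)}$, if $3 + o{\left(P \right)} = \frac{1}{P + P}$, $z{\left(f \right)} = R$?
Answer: $- \frac{131}{44} + \sqrt{195761} \approx 439.47$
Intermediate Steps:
$m = 100$ ($m = -2 + 102 = 100$)
$z{\left(f \right)} = 22$
$o{\left(P \right)} = -3 + \frac{1}{2 P}$ ($o{\left(P \right)} = -3 + \frac{1}{P + P} = -3 + \frac{1}{2 P}$)
$W{\left(m,431 \right)} + o{\left(z{\left(14 \right)} \right)} = \sqrt{100^{2} + 431^{2}} - \left(3 - \frac{1}{2 \cdot 22}\right) = \sqrt{10000 + 185761} + \left(-3 + \frac{1}{2} \cdot \frac{1}{22}\right) = \sqrt{195761} + \left(-3 + \frac{1}{44}\right) = \sqrt{195761} - \frac{131}{44} = - \frac{131}{44} + \sqrt{195761}$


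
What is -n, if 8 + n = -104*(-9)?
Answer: -928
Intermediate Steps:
n = 928 (n = -8 - 104*(-9) = -8 + 936 = 928)
-n = -1*928 = -928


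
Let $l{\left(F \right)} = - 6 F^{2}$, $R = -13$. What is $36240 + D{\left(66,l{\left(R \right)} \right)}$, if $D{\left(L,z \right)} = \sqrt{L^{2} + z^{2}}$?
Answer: $36240 + 6 \sqrt{28682} \approx 37256.0$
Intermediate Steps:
$36240 + D{\left(66,l{\left(R \right)} \right)} = 36240 + \sqrt{66^{2} + \left(- 6 \left(-13\right)^{2}\right)^{2}} = 36240 + \sqrt{4356 + \left(\left(-6\right) 169\right)^{2}} = 36240 + \sqrt{4356 + \left(-1014\right)^{2}} = 36240 + \sqrt{4356 + 1028196} = 36240 + \sqrt{1032552} = 36240 + 6 \sqrt{28682}$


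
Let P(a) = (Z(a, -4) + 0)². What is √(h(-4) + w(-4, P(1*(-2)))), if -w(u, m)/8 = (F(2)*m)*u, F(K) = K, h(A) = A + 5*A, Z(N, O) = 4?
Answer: 10*√10 ≈ 31.623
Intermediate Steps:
h(A) = 6*A
P(a) = 16 (P(a) = (4 + 0)² = 4² = 16)
w(u, m) = -16*m*u (w(u, m) = -8*2*m*u = -16*m*u)
√(h(-4) + w(-4, P(1*(-2)))) = √(6*(-4) - 16*16*(-4)) = √(-24 + 1024) = √1000 = 10*√10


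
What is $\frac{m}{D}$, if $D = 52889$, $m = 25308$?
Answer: $\frac{25308}{52889} \approx 0.47851$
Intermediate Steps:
$\frac{m}{D} = \frac{25308}{52889}$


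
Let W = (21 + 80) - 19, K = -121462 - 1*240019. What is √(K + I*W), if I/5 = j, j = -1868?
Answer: I*√1127361 ≈ 1061.8*I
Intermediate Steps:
I = -9340 (I = 5*(-1868) = -9340)
K = -361481 (K = -121462 - 240019 = -361481)
W = 82 (W = 101 - 19 = 82)
√(K + I*W) = √(-361481 - 9340*82) = √(-361481 - 765880) = √(-1127361) = I*√1127361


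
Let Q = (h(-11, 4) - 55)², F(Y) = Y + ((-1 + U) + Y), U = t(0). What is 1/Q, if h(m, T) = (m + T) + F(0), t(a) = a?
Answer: 1/3969 ≈ 0.00025195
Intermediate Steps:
U = 0
F(Y) = -1 + 2*Y (F(Y) = Y + ((-1 + 0) + Y) = Y + (-1 + Y) = -1 + 2*Y)
h(m, T) = -1 + T + m (h(m, T) = (m + T) + (-1 + 2*0) = (T + m) + (-1 + 0) = (T + m) - 1 = -1 + T + m)
Q = 3969 (Q = ((-1 + 4 - 11) - 55)² = (-8 - 55)² = (-63)² = 3969)
1/Q = 1/3969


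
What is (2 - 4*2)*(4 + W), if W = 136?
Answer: -840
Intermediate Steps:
(2 - 4*2)*(4 + W) = (2 - 4*2)*(4 + 136) = (2 - 8)*140 = -6*140 = -840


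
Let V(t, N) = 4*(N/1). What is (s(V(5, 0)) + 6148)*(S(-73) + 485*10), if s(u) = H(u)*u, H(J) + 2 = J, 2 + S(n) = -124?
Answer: 29043152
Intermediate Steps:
S(n) = -126 (S(n) = -2 - 124 = -126)
H(J) = -2 + J
V(t, N) = 4*N (V(t, N) = 4*(N*1) = 4*N)
s(u) = u*(-2 + u) (s(u) = (-2 + u)*u = u*(-2 + u))
(s(V(5, 0)) + 6148)*(S(-73) + 485*10) = ((4*0)*(-2 + 4*0) + 6148)*(-126 + 485*10) = (0*(-2 + 0) + 6148)*(-126 + 4850) = (0*(-2) + 6148)*4724 = (0 + 6148)*4724 = 6148*4724 = 29043152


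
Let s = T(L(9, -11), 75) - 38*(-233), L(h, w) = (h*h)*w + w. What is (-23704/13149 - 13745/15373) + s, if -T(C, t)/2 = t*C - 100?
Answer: 29179111363661/202139577 ≈ 1.4435e+5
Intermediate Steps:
L(h, w) = w + w*h**2 (L(h, w) = h**2*w + w = w*h**2 + w = w + w*h**2)
T(C, t) = 200 - 2*C*t (T(C, t) = -2*(t*C - 100) = -2*(C*t - 100) = -2*(-100 + C*t) = 200 - 2*C*t)
s = 144354 (s = (200 - 2*(-11*(1 + 9**2))*75) - 38*(-233) = (200 - 2*(-11*(1 + 81))*75) - 1*(-8854) = (200 - 2*(-11*82)*75) + 8854 = (200 - 2*(-902)*75) + 8854 = (200 + 135300) + 8854 = 135500 + 8854 = 144354)
(-23704/13149 - 13745/15373) + s = (-23704/13149 - 13745/15373) + 144354 = -545134597/202139577 + 144354 = 29179111363661/202139577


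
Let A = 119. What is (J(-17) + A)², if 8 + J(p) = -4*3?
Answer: 9801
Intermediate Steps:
J(p) = -20 (J(p) = -8 - 4*3 = -8 - 12 = -20)
(J(-17) + A)² = (-20 + 119)² = 99² = 9801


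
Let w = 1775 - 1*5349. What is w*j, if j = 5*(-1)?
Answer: 17870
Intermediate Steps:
j = -5
w = -3574 (w = 1775 - 5349 = -3574)
w*j = -3574*(-5) = 17870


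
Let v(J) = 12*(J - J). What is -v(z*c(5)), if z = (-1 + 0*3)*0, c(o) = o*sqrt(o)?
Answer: 0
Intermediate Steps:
c(o) = o**(3/2)
z = 0 (z = (-1 + 0)*0 = -1*0 = 0)
v(J) = 0 (v(J) = 12*0 = 0)
-v(z*c(5)) = -1*0 = 0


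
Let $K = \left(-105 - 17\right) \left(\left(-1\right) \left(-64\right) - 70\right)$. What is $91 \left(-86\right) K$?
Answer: $-5728632$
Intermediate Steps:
$K = 732$ ($K = - 122 \left(64 - 70\right) = \left(-122\right) \left(-6\right) = 732$)
$91 \left(-86\right) K = 91 \left(-86\right) 732 = \left(-7826\right) 732 = -5728632$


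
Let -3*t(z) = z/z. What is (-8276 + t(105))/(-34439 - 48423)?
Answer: 24829/248586 ≈ 0.099881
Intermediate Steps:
t(z) = -⅓ (t(z) = -z/(3*z) = -⅓*1 = -⅓)
(-8276 + t(105))/(-34439 - 48423) = (-8276 - ⅓)/(-34439 - 48423) = -24829/3/(-82862) = -24829/3*(-1/82862) = 24829/248586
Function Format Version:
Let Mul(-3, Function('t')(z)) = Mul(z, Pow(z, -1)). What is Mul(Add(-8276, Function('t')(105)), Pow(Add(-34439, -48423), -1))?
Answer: Rational(24829, 248586) ≈ 0.099881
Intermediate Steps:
Function('t')(z) = Rational(-1, 3) (Function('t')(z) = Mul(Rational(-1, 3), Mul(z, Pow(z, -1))) = Mul(Rational(-1, 3), 1) = Rational(-1, 3))
Mul(Add(-8276, Function('t')(105)), Pow(Add(-34439, -48423), -1)) = Mul(Add(-8276, Rational(-1, 3)), Pow(Add(-34439, -48423), -1)) = Mul(Rational(-24829, 3), Pow(-82862, -1)) = Mul(Rational(-24829, 3), Rational(-1, 82862)) = Rational(24829, 248586)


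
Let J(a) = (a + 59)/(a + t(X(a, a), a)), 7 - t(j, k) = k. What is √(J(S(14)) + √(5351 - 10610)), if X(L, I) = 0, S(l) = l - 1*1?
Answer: √(504 + 49*I*√5259)/7 ≈ 6.4626 + 5.6107*I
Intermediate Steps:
S(l) = -1 + l (S(l) = l - 1 = -1 + l)
t(j, k) = 7 - k
J(a) = 59/7 + a/7 (J(a) = (a + 59)/(a + (7 - a)) = (59 + a)/7 = (59 + a)*(⅐) = 59/7 + a/7)
√(J(S(14)) + √(5351 - 10610)) = √((59/7 + (-1 + 14)/7) + √(5351 - 10610)) = √((59/7 + (⅐)*13) + √(-5259)) = √((59/7 + 13/7) + I*√5259) = √(72/7 + I*√5259)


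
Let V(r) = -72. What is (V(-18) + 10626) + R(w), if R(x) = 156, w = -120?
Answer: 10710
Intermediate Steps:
(V(-18) + 10626) + R(w) = (-72 + 10626) + 156 = 10554 + 156 = 10710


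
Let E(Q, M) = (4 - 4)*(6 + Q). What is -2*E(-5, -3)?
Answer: 0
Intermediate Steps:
E(Q, M) = 0 (E(Q, M) = 0*(6 + Q) = 0)
-2*E(-5, -3) = -2*0 = 0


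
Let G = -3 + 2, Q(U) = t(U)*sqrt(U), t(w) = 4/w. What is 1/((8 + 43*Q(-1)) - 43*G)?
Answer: 51/32185 + 172*I/32185 ≈ 0.0015846 + 0.0053441*I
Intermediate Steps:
Q(U) = 4/sqrt(U) (Q(U) = (4/U)*sqrt(U) = 4/sqrt(U))
G = -1
1/((8 + 43*Q(-1)) - 43*G) = 1/((8 + 43*(4/sqrt(-1))) - 43*(-1)) = 1/((8 + 43*(4*(-I))) + 43) = 1/((8 + 43*(-4*I)) + 43) = 1/((8 - 172*I) + 43) = 1/(51 - 172*I) = (51 + 172*I)/32185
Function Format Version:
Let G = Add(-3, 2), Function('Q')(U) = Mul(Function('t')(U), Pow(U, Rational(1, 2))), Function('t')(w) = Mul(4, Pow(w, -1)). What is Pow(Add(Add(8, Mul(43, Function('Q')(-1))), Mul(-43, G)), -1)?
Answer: Add(Rational(51, 32185), Mul(Rational(172, 32185), I)) ≈ Add(0.0015846, Mul(0.0053441, I))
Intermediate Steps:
Function('Q')(U) = Mul(4, Pow(U, Rational(-1, 2))) (Function('Q')(U) = Mul(Mul(4, Pow(U, -1)), Pow(U, Rational(1, 2))) = Mul(4, Pow(U, Rational(-1, 2))))
G = -1
Pow(Add(Add(8, Mul(43, Function('Q')(-1))), Mul(-43, G)), -1) = Pow(Add(Add(8, Mul(43, Mul(4, Pow(-1, Rational(-1, 2))))), Mul(-43, -1)), -1) = Pow(Add(Add(8, Mul(43, Mul(4, Mul(-1, I)))), 43), -1) = Pow(Add(Add(8, Mul(43, Mul(-4, I))), 43), -1) = Pow(Add(Add(8, Mul(-172, I)), 43), -1) = Pow(Add(51, Mul(-172, I)), -1) = Mul(Rational(1, 32185), Add(51, Mul(172, I)))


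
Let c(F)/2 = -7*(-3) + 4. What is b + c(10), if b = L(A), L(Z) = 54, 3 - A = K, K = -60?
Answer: 104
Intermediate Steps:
A = 63 (A = 3 - 1*(-60) = 3 + 60 = 63)
c(F) = 50 (c(F) = 2*(-7*(-3) + 4) = 2*(21 + 4) = 2*25 = 50)
b = 54
b + c(10) = 54 + 50 = 104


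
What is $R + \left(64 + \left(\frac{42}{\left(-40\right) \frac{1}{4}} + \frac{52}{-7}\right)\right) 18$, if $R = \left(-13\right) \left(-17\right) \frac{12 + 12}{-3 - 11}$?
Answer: $\frac{19734}{35} \approx 563.83$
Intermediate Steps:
$R = - \frac{2652}{7}$ ($R = 221 \frac{24}{-14} = 221 \cdot 24 \left(- \frac{1}{14}\right) = 221 \left(- \frac{12}{7}\right) = - \frac{2652}{7} \approx -378.86$)
$R + \left(64 + \left(\frac{42}{\left(-40\right) \frac{1}{4}} + \frac{52}{-7}\right)\right) 18 = - \frac{2652}{7} + \left(64 + \left(\frac{42}{\left(-40\right) \frac{1}{4}} + \frac{52}{-7}\right)\right) 18 = - \frac{2652}{7} + \left(64 + \left(\frac{42}{\left(-40\right) \frac{1}{4}} + 52 \left(- \frac{1}{7}\right)\right)\right) 18 = - \frac{2652}{7} + \left(64 - \left(\frac{52}{7} - \frac{42}{-10}\right)\right) 18 = - \frac{2652}{7} + \left(64 + \left(42 \left(- \frac{1}{10}\right) - \frac{52}{7}\right)\right) 18 = - \frac{2652}{7} + \left(64 - \frac{407}{35}\right) 18 = - \frac{2652}{7} + \frac{1833}{35} \cdot 18 = - \frac{2652}{7} + \frac{32994}{35} = \frac{19734}{35}$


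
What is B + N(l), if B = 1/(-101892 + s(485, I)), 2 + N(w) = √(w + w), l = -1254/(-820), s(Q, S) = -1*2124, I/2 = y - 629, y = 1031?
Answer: -208033/104016 + √128535/205 ≈ -0.25114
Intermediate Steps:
I = 804 (I = 2*(1031 - 629) = 2*402 = 804)
s(Q, S) = -2124
l = 627/410 (l = -1254*(-1/820) = 627/410 ≈ 1.5293)
N(w) = -2 + √2*√w (N(w) = -2 + √(w + w) = -2 + √(2*w) = -2 + √2*√w)
B = -1/104016 (B = 1/(-101892 - 2124) = 1/(-104016) = -1/104016 ≈ -9.6139e-6)
B + N(l) = -1/104016 + (-2 + √2*√(627/410)) = -1/104016 + (-2 + √2*(√257070/410)) = -1/104016 + (-2 + √128535/205) = -208033/104016 + √128535/205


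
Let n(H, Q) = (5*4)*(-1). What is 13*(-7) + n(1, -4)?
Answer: -111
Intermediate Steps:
n(H, Q) = -20 (n(H, Q) = 20*(-1) = -20)
13*(-7) + n(1, -4) = 13*(-7) - 20 = -91 - 20 = -111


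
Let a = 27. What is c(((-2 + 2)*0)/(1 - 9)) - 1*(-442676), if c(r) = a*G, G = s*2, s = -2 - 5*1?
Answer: 442298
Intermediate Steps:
s = -7 (s = -2 - 5 = -7)
G = -14 (G = -7*2 = -14)
c(r) = -378 (c(r) = 27*(-14) = -378)
c(((-2 + 2)*0)/(1 - 9)) - 1*(-442676) = -378 - 1*(-442676) = -378 + 442676 = 442298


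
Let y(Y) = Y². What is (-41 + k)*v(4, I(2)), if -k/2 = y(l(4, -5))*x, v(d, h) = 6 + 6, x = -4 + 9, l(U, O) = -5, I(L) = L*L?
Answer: -3492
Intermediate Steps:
I(L) = L²
x = 5
v(d, h) = 12
k = -250 (k = -2*(-5)²*5 = -50*5 = -2*125 = -250)
(-41 + k)*v(4, I(2)) = (-41 - 250)*12 = -291*12 = -3492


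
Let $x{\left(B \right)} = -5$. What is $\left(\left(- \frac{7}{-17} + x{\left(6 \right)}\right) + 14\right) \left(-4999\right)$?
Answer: $- \frac{799840}{17} \approx -47049.0$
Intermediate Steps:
$\left(\left(- \frac{7}{-17} + x{\left(6 \right)}\right) + 14\right) \left(-4999\right) = \left(\left(- \frac{7}{-17} - 5\right) + 14\right) \left(-4999\right) = \left(\left(\left(-7\right) \left(- \frac{1}{17}\right) - 5\right) + 14\right) \left(-4999\right) = \left(\left(\frac{7}{17} - 5\right) + 14\right) \left(-4999\right) = \left(- \frac{78}{17} + 14\right) \left(-4999\right) = \frac{160}{17} \left(-4999\right) = - \frac{799840}{17}$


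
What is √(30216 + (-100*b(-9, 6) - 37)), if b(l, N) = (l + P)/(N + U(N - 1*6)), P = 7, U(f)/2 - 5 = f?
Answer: √120766/2 ≈ 173.76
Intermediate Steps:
U(f) = 10 + 2*f
b(l, N) = (7 + l)/(-2 + 3*N) (b(l, N) = (l + 7)/(N + (10 + 2*(N - 1*6))) = (7 + l)/(N + (10 + 2*(N - 6))) = (7 + l)/(N + (10 + 2*(-6 + N))) = (7 + l)/(N + (10 + (-12 + 2*N))) = (7 + l)/(N + (-2 + 2*N)) = (7 + l)/(-2 + 3*N))
√(30216 + (-100*b(-9, 6) - 37)) = √(30216 + (-100*(7 - 9)/(-2 + 3*6) - 37)) = √(30216 + (-100*(-2)/(-2 + 18) - 37)) = √(30216 + (-100*(-2)/16 - 37)) = √(30216 + (-25*(-2)/4 - 37)) = √(30216 + (-100*(-⅛) - 37)) = √(30216 + (25/2 - 37)) = √(30216 - 49/2) = √(60383/2) = √120766/2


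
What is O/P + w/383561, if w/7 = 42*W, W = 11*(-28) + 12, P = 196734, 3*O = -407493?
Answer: -23073351269/25153163258 ≈ -0.91731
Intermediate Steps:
O = -135831 (O = (1/3)*(-407493) = -135831)
W = -296 (W = -308 + 12 = -296)
w = -87024 (w = 7*(42*(-296)) = 7*(-12432) = -87024)
O/P + w/383561 = -135831/196734 - 87024/383561 = -135831*1/196734 - 87024*1/383561 = -45277/65578 - 87024/383561 = -23073351269/25153163258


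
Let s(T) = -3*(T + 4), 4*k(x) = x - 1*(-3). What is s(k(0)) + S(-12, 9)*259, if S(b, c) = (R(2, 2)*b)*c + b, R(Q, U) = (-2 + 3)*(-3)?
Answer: 323175/4 ≈ 80794.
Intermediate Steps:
R(Q, U) = -3 (R(Q, U) = 1*(-3) = -3)
k(x) = ¾ + x/4 (k(x) = (x - 1*(-3))/4 = (x + 3)/4 = (3 + x)/4 = ¾ + x/4)
S(b, c) = b - 3*b*c (S(b, c) = (-3*b)*c + b = -3*b*c + b = b - 3*b*c)
s(T) = -12 - 3*T (s(T) = -3*(4 + T) = -12 - 3*T)
s(k(0)) + S(-12, 9)*259 = (-12 - 3*(¾ + (¼)*0)) - 12*(1 - 3*9)*259 = (-12 - 3*(¾ + 0)) - 12*(1 - 27)*259 = (-12 - 3*¾) - 12*(-26)*259 = (-12 - 9/4) + 312*259 = -57/4 + 80808 = 323175/4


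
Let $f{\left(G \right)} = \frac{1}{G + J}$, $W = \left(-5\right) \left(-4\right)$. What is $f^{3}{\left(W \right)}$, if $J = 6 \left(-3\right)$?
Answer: $\frac{1}{8} \approx 0.125$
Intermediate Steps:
$J = -18$
$W = 20$
$f{\left(G \right)} = \frac{1}{-18 + G}$ ($f{\left(G \right)} = \frac{1}{G - 18} = \frac{1}{-18 + G}$)
$f^{3}{\left(W \right)} = \left(\frac{1}{-18 + 20}\right)^{3} = \left(\frac{1}{2}\right)^{3} = \frac{1}{8}$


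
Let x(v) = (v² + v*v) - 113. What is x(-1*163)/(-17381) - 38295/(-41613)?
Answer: -5644410/2649361 ≈ -2.1305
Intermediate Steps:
x(v) = -113 + 2*v² (x(v) = (v² + v²) - 113 = 2*v² - 113 = -113 + 2*v²)
x(-1*163)/(-17381) - 38295/(-41613) = (-113 + 2*(-1*163)²)/(-17381) - 38295/(-41613) = (-113 + 2*(-163)²)*(-1/17381) - 38295*(-1/41613) = (-113 + 2*26569)*(-1/17381) + 12765/13871 = (-113 + 53138)*(-1/17381) + 12765/13871 = 53025*(-1/17381) + 12765/13871 = -7575/2483 + 12765/13871 = -5644410/2649361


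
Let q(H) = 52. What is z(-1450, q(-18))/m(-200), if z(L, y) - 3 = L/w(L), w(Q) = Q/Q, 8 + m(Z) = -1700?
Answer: 1447/1708 ≈ 0.84719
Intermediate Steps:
m(Z) = -1708 (m(Z) = -8 - 1700 = -1708)
w(Q) = 1
z(L, y) = 3 + L (z(L, y) = 3 + L/1 = 3 + L*1 = 3 + L)
z(-1450, q(-18))/m(-200) = (3 - 1450)/(-1708) = -1447*(-1/1708) = 1447/1708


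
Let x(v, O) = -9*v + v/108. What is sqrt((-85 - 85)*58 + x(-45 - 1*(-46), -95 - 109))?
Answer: I*sqrt(3197553)/18 ≈ 99.343*I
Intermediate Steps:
x(v, O) = -971*v/108 (x(v, O) = -9*v + v*(1/108) = -9*v + v/108 = -971*v/108)
sqrt((-85 - 85)*58 + x(-45 - 1*(-46), -95 - 109)) = sqrt((-85 - 85)*58 - 971*(-45 - 1*(-46))/108) = sqrt(-170*58 - 971*(-45 + 46)/108) = sqrt(-9860 - 971/108*1) = sqrt(-9860 - 971/108) = sqrt(-1065851/108) = I*sqrt(3197553)/18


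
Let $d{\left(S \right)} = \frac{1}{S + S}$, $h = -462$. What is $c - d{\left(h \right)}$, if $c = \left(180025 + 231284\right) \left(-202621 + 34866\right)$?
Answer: $- \frac{63755206556579}{924} \approx -6.8999 \cdot 10^{10}$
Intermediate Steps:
$d{\left(S \right)} = \frac{1}{2 S}$
$c = -68999141295$ ($c = 411309 \left(-167755\right) = -68999141295$)
$c - d{\left(h \right)} = -68999141295 - \frac{1}{2 \left(-462\right)} = -68999141295 - \frac{1}{2} \left(- \frac{1}{462}\right) = -68999141295 - - \frac{1}{924} = -68999141295 + \frac{1}{924} = - \frac{63755206556579}{924}$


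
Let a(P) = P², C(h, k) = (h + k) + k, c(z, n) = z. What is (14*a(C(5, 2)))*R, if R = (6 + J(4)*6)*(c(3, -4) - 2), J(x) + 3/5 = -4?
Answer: -122472/5 ≈ -24494.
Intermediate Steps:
J(x) = -23/5 (J(x) = -⅗ - 4 = -23/5)
C(h, k) = h + 2*k
R = -108/5 (R = (6 - 23/5*6)*(3 - 2) = (6 - 138/5)*1 = -108/5*1 = -108/5 ≈ -21.600)
(14*a(C(5, 2)))*R = (14*(5 + 2*2)²)*(-108/5) = (14*(5 + 4)²)*(-108/5) = (14*9²)*(-108/5) = (14*81)*(-108/5) = 1134*(-108/5) = -122472/5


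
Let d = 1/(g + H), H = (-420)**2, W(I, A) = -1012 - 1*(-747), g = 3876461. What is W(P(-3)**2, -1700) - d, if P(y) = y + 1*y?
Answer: -1074008166/4052861 ≈ -265.00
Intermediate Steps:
P(y) = 2*y (P(y) = y + y = 2*y)
W(I, A) = -265 (W(I, A) = -1012 + 747 = -265)
H = 176400
d = 1/4052861 (d = 1/(3876461 + 176400) = 1/4052861 ≈ 2.4674e-7)
W(P(-3)**2, -1700) - d = -265 - 1*1/4052861 = -265 - 1/4052861 = -1074008166/4052861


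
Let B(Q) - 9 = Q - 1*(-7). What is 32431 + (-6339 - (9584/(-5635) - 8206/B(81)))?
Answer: 14308927198/546595 ≈ 26178.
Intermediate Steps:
B(Q) = 16 + Q (B(Q) = 9 + (Q - 1*(-7)) = 9 + (Q + 7) = 9 + (7 + Q) = 16 + Q)
32431 + (-6339 - (9584/(-5635) - 8206/B(81))) = 32431 + (-6339 - (9584/(-5635) - 8206/(16 + 81))) = 32431 + (-6339 - (9584*(-1/5635) - 8206/97)) = 32431 + (-6339 - (-9584/5635 - 8206*1/97)) = 32431 + (-6339 - (-9584/5635 - 8206/97)) = 32431 + (-6339 - 1*(-47170458/546595)) = 32431 + (-6339 + 47170458/546595) = 32431 - 3417695247/546595 = 14308927198/546595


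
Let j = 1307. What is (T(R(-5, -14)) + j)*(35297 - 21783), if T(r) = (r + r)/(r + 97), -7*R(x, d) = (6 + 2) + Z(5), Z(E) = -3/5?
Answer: 29655337824/1679 ≈ 1.7662e+7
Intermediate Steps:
Z(E) = -⅗ (Z(E) = -3*⅕ = -⅗)
R(x, d) = -37/35 (R(x, d) = -((6 + 2) - ⅗)/7 = -(8 - ⅗)/7 = -⅐*37/5 = -37/35)
T(r) = 2*r/(97 + r) (T(r) = (2*r)/(97 + r) = 2*r/(97 + r))
(T(R(-5, -14)) + j)*(35297 - 21783) = (2*(-37/35)/(97 - 37/35) + 1307)*(35297 - 21783) = (2*(-37/35)/(3358/35) + 1307)*13514 = (2*(-37/35)*(35/3358) + 1307)*13514 = (-37/1679 + 1307)*13514 = (2194416/1679)*13514 = 29655337824/1679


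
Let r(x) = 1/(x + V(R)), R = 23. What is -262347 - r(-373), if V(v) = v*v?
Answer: -40926133/156 ≈ -2.6235e+5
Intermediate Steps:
V(v) = v**2
r(x) = 1/(529 + x) (r(x) = 1/(x + 23**2) = 1/(x + 529) = 1/(529 + x))
-262347 - r(-373) = -262347 - 1/(529 - 373) = -262347 - 1/156 = -40926133/156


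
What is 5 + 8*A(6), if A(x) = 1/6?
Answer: 19/3 ≈ 6.3333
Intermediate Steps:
A(x) = 1/6
5 + 8*A(6) = 5 + 8*(1/6) = 5 + 4/3 = 19/3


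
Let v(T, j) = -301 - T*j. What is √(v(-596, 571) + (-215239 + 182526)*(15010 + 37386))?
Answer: 3*I*√190410037 ≈ 41397.0*I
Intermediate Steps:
v(T, j) = -301 - T*j
√(v(-596, 571) + (-215239 + 182526)*(15010 + 37386)) = √((-301 - 1*(-596)*571) + (-215239 + 182526)*(15010 + 37386)) = √((-301 + 340316) - 32713*52396) = √(340015 - 1714030348) = √(-1713690333) = 3*I*√190410037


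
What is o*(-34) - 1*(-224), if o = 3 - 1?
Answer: 156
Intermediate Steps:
o = 2
o*(-34) - 1*(-224) = 2*(-34) - 1*(-224) = -68 + 224 = 156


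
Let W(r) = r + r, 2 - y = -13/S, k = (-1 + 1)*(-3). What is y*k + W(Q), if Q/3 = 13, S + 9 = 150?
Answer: 78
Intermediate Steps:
S = 141 (S = -9 + 150 = 141)
Q = 39 (Q = 3*13 = 39)
k = 0 (k = 0*(-3) = 0)
y = 295/141 (y = 2 - (-13)/141 = 2 - 1*(-13/141) = 2 + 13/141 = 295/141 ≈ 2.0922)
W(r) = 2*r
y*k + W(Q) = (295/141)*0 + 2*39 = 0 + 78 = 78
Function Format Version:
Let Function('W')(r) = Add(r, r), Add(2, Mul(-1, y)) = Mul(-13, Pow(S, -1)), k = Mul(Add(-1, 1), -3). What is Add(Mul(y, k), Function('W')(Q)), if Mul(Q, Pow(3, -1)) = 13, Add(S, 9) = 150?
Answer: 78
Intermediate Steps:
S = 141 (S = Add(-9, 150) = 141)
Q = 39 (Q = Mul(3, 13) = 39)
k = 0 (k = Mul(0, -3) = 0)
y = Rational(295, 141) (y = Add(2, Mul(-1, Mul(-13, Pow(141, -1)))) = Add(2, Mul(-1, Mul(-13, Rational(1, 141)))) = Add(2, Mul(-1, Rational(-13, 141))) = Add(2, Rational(13, 141)) = Rational(295, 141) ≈ 2.0922)
Function('W')(r) = Mul(2, r)
Add(Mul(y, k), Function('W')(Q)) = Add(Mul(Rational(295, 141), 0), Mul(2, 39)) = Add(0, 78) = 78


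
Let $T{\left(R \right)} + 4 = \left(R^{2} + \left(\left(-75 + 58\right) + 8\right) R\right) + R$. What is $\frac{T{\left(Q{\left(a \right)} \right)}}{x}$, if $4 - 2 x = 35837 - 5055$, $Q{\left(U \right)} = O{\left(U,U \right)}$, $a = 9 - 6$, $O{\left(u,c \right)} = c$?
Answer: $\frac{19}{15389} \approx 0.0012346$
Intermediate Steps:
$a = 3$ ($a = 9 - 6 = 3$)
$Q{\left(U \right)} = U$
$x = -15389$ ($x = 2 - \frac{35837 - 5055}{2} = 2 - 15391 = -15389$)
$T{\left(R \right)} = -4 + R^{2} - 8 R$ ($T{\left(R \right)} = -4 + \left(\left(R^{2} + \left(\left(-75 + 58\right) + 8\right) R\right) + R\right) = -4 + \left(\left(R^{2} + \left(-17 + 8\right) R\right) + R\right) = -4 + \left(\left(R^{2} - 9 R\right) + R\right) = -4 + \left(R^{2} - 8 R\right) = -4 + R^{2} - 8 R$)
$\frac{T{\left(Q{\left(a \right)} \right)}}{x} = \frac{-4 + 3^{2} - 24}{-15389} = \left(-4 + 9 - 24\right) \left(- \frac{1}{15389}\right) = \left(-19\right) \left(- \frac{1}{15389}\right) = \frac{19}{15389}$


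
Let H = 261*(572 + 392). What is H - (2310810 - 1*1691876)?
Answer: -367330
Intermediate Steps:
H = 251604 (H = 261*964 = 251604)
H - (2310810 - 1*1691876) = 251604 - (2310810 - 1*1691876) = 251604 - (2310810 - 1691876) = 251604 - 1*618934 = 251604 - 618934 = -367330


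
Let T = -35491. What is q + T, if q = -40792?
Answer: -76283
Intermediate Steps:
q + T = -40792 - 35491 = -76283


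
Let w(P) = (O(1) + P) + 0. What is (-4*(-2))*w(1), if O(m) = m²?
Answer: 16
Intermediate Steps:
w(P) = 1 + P (w(P) = (1² + P) + 0 = (1 + P) + 0 = 1 + P)
(-4*(-2))*w(1) = (-4*(-2))*(1 + 1) = 8*2 = 16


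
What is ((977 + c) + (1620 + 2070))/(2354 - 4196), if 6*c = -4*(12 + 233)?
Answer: -13511/5526 ≈ -2.4450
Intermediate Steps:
c = -490/3 (c = (-4*(12 + 233))/6 = (-4*245)/6 = (⅙)*(-980) = -490/3 ≈ -163.33)
((977 + c) + (1620 + 2070))/(2354 - 4196) = ((977 - 490/3) + (1620 + 2070))/(2354 - 4196) = (2441/3 + 3690)/(-1842) = (13511/3)*(-1/1842) = -13511/5526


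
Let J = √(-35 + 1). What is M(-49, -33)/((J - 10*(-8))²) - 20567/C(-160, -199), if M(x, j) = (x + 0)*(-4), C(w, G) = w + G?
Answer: (-65499943*I + 1645360*√34)/(359*(-3183*I + 80*√34)) ≈ 57.32 - 0.0044173*I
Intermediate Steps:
C(w, G) = G + w
J = I*√34 (J = √(-34) = I*√34 ≈ 5.8309*I)
M(x, j) = -4*x (M(x, j) = x*(-4) = -4*x)
M(-49, -33)/((J - 10*(-8))²) - 20567/C(-160, -199) = (-4*(-49))/((I*√34 - 10*(-8))²) - 20567/(-199 - 160) = 196/((I*√34 + 80)²) - 20567/(-359) = 196/((80 + I*√34)²) - 20567*(-1/359) = 196/(80 + I*√34)² + 20567/359 = 20567/359 + 196/(80 + I*√34)²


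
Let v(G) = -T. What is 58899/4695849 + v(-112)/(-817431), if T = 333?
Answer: 5523287354/426503615991 ≈ 0.012950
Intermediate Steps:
v(G) = -333 (v(G) = -1*333 = -333)
58899/4695849 + v(-112)/(-817431) = 58899/4695849 - 333/(-817431) = 58899*(1/4695849) - 333*(-1/817431) = 19633/1565283 + 111/272477 = 5523287354/426503615991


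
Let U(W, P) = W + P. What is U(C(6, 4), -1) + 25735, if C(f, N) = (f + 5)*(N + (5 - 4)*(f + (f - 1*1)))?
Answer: 25899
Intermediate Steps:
C(f, N) = (5 + f)*(-1 + N + 2*f) (C(f, N) = (5 + f)*(N + 1*(f + (f - 1))) = (5 + f)*(N + 1*(f + (-1 + f))) = (5 + f)*(N + 1*(-1 + 2*f)) = (5 + f)*(N + (-1 + 2*f)) = (5 + f)*(-1 + N + 2*f))
U(W, P) = P + W
U(C(6, 4), -1) + 25735 = (-1 + (-5 + 2*6² + 5*4 + 9*6 + 4*6)) + 25735 = (-1 + (-5 + 2*36 + 20 + 54 + 24)) + 25735 = (-1 + (-5 + 72 + 20 + 54 + 24)) + 25735 = (-1 + 165) + 25735 = 164 + 25735 = 25899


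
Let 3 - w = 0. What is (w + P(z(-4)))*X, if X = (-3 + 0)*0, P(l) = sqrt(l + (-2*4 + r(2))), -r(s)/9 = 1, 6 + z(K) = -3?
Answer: 0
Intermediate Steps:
w = 3 (w = 3 - 1*0 = 3 + 0 = 3)
z(K) = -9 (z(K) = -6 - 3 = -9)
r(s) = -9 (r(s) = -9*1 = -9)
P(l) = sqrt(-17 + l) (P(l) = sqrt(l + (-2*4 - 9)) = sqrt(l + (-8 - 9)) = sqrt(l - 17) = sqrt(-17 + l))
X = 0 (X = -3*0 = 0)
(w + P(z(-4)))*X = (3 + sqrt(-17 - 9))*0 = (3 + sqrt(-26))*0 = (3 + I*sqrt(26))*0 = 0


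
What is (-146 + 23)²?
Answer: 15129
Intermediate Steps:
(-146 + 23)² = (-123)² = 15129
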